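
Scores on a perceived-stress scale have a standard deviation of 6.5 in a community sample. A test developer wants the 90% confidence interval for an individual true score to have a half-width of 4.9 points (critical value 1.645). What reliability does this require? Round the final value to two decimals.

SEM needed = half-width / z = 4.9/1.645 ≈ 2.9787
r = 1 − (2.9787/6.5)² ≈ 1 − 0.2100 ≈ 0.7900

0.79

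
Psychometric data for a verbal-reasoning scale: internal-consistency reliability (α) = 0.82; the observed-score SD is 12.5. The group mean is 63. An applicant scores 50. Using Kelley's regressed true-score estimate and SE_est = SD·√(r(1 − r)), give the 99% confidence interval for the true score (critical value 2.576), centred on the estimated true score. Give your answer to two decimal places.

[39.97, 64.71]

T̂ = 0.8200(50) + 0.1800(63) ≈ 52.3400
SE_est = 12.5000·√[r(1 − r)] ≈ 4.8023
CI = 52.3400 ± 2.576 * 4.8023 → [39.9692, 64.7108]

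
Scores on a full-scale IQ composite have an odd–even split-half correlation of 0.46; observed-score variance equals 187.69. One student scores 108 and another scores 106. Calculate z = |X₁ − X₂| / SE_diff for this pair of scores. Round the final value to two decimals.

0.17

SD = √187.69 ≈ 13.700
Spearman-Brown: r = 2(0.46) / (1 + 0.46) = 0.920 / 1.460 ≈ 0.630
SEM = 13.700*√(1 − 0.630) ≈ 8.332
SE_diff = SEM * √2 ≈ 8.332 * 1.414 ≈ 11.783
z = 2 / 11.783 ≈ 0.170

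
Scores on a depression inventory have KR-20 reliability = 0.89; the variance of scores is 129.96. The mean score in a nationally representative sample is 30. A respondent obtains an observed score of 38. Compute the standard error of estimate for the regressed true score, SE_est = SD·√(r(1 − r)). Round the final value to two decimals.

SD = √129.96 ≈ 11.400
SE_est = 11.400·√[r(1 − r)] ≈ 3.567

3.57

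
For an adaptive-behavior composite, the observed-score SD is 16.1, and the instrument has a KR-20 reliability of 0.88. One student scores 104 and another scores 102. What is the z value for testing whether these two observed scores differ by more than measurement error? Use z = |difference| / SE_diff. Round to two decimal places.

0.25

The standard error of measurement is 16.100*√(1 − 0.880) ≃ 16.100*0.346 ≃ 5.577.
SE_diff = SEM * √2 ≃ 5.577 * 1.414 ≃ 7.887
z = |104 − 102| / 7.887 = 2 / 7.887 ≃ 0.254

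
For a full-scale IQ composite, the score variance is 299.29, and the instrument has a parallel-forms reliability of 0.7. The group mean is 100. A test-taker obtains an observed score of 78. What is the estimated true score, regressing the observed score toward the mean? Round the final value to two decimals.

84.60

T̂ = 0.7000(78) + 0.3000(100) ≈ 84.6000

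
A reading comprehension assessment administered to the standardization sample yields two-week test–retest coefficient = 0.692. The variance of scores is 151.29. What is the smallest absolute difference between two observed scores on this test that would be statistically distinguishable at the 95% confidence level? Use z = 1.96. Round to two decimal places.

SD = √151.29 ≃ 12.3000
SEM = 12.3000 · √(1 − 0.6920) = 12.3000 · √0.3080 ≃ 12.3000 · 0.5550 ≃ 6.8262
Standard error of the difference = 6.8262·√2 ≃ 9.6537
Minimum reliable difference = 1.96 · SE_diff ≃ 1.96 · 9.6537 ≃ 18.9213

18.92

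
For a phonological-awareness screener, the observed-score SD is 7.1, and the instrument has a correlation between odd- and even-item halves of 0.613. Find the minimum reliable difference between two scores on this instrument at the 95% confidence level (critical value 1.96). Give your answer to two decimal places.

Spearman-Brown: r = 2(0.613) / (1 + 0.613) = 1.2260 / 1.6130 ≃ 0.7601
The standard error of measurement is 7.1000*√(1 − 0.7601) ≃ 7.1000*0.4898 ≃ 3.4777.
Standard error of the difference = 3.4777·√2 ≃ 4.9183
Minimum reliable difference = 1.96 * SE_diff ≃ 1.96 * 4.9183 ≃ 9.6398

9.64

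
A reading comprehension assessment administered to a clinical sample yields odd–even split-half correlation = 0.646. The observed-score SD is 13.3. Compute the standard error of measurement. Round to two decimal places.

6.17

Full-length reliability (Spearman-Brown) = 2(0.646)/(1+0.646) ≈ 0.7849
SEM = 13.3000*√(1 − 0.7849) ≈ 6.1679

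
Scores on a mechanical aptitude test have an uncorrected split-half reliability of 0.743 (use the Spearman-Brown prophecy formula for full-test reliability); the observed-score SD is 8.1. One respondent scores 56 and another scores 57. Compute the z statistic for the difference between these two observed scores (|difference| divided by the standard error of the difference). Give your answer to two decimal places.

Spearman-Brown: r = 2(0.743) / (1 + 0.743) = 1.4860 / 1.7430 ≈ 0.8526
SEM = 8.1000×√(1 − 0.8526) ≈ 3.1103
Standard error of the difference = 3.1103·√2 ≈ 4.3986
z = |56 − 57| / 4.3986 = 1 / 4.3986 ≈ 0.2273

0.23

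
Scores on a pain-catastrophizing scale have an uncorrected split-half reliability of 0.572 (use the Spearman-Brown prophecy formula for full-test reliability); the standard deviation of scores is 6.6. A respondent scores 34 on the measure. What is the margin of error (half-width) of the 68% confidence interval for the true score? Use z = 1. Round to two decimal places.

r_full = 2·0.572 / (1 + 0.572) ≃ 0.7277
SEM = 6.6000 · √(1 − 0.7277) = 6.6000 · √0.2723 ≃ 6.6000 · 0.5218 ≃ 3.4438
Margin = 1 · 3.4438 ≃ 3.4438

3.44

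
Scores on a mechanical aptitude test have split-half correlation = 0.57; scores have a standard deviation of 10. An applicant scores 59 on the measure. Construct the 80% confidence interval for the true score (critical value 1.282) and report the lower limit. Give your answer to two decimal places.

52.29

Full-length reliability (Spearman-Brown) = 2(0.57)/(1+0.57) ≈ 0.72611
SEM = 10.00000×√(1 − 0.72611) ≈ 5.23341
1.282 × SEM ≈ 6.70923
Lower limit = 59 − 6.70923 ≈ 52.29077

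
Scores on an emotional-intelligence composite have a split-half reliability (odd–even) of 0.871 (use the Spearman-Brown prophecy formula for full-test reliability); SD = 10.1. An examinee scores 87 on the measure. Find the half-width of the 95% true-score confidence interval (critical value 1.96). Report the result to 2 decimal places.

5.20

Spearman-Brown: r = 2(0.871) / (1 + 0.871) = 1.742 / 1.871 ≈ 0.931
SEM = 10.100 × √(1 − 0.931) = 10.100 × √0.069 ≈ 10.100 × 0.263 ≈ 2.652
Half-width = 1.96×2.652 ≈ 5.198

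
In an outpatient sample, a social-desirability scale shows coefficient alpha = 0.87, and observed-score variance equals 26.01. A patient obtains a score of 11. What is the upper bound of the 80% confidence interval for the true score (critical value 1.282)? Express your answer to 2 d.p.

13.36

SD = √26.01 ≃ 5.100
The standard error of measurement is 5.100×√(1 − 0.870) ≃ 5.100×0.361 ≃ 1.839.
1.282 × SEM ≃ 2.357
Upper bound: 11 + 2.357 = 13.357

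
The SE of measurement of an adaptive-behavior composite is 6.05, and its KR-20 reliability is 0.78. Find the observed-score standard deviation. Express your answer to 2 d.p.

SD = SEM / √(1 − r) = 6.05 / √0.2200 ≃ 6.05 / 0.4690 ≃ 12.8986

12.90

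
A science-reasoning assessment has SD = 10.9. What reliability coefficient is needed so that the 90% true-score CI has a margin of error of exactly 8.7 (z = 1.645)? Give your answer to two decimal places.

0.76

SEM needed = half-width / z = 8.7/1.645 ≃ 5.2888
r = 1 − (5.2888/10.9)² ≃ 1 − 0.2354 ≃ 0.7646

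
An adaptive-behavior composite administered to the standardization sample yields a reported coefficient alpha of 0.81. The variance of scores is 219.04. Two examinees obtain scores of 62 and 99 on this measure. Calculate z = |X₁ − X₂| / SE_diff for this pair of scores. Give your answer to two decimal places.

σ = 219.04^(1/2) = 14.8000
SEM = 14.8000 × √(1 − 0.8100) = 14.8000 × √0.1900 ≈ 14.8000 × 0.4359 ≈ 6.4512
Standard error of the difference = 6.4512·√2 ≈ 9.1233
z = |62 − 99| / 9.1233 = 37 / 9.1233 ≈ 4.0555

4.06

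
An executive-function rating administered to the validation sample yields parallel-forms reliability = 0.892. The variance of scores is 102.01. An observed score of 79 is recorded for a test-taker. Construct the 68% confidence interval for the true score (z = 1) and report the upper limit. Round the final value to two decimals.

SD = √102.01 = 10.1000
The standard error of measurement is 10.1000·√(1 − 0.8920) ≈ 10.1000·0.3286 ≈ 3.3192.
1 · SEM ≈ 3.3192
Upper limit = 79 + 3.3192 ≈ 82.3192

82.32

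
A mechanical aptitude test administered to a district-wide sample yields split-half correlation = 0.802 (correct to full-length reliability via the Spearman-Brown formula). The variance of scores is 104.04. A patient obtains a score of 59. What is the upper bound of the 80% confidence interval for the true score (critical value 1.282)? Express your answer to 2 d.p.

63.33

SD = √104.04 ≈ 10.2000
Spearman-Brown: r = 2(0.802) / (1 + 0.802) = 1.6040 / 1.8020 ≈ 0.8901
SEM = 10.2000 · √(1 − 0.8901) = 10.2000 · √0.1099 ≈ 10.2000 · 0.3315 ≈ 3.3811
Margin = 1.282 · 3.3811 ≈ 4.3345
Upper limit = 59 + 4.3345 ≈ 63.3345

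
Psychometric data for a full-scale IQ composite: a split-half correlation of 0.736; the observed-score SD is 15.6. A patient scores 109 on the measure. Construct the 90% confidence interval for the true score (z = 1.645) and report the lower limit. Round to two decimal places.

r_full = 2·0.736 / (1 + 0.736) ≃ 0.84793
SEM = 15.60000×√(1 − 0.84793) ≃ 6.08347
1.645 × SEM ≃ 10.00732
Lower bound: 109 − 10.00732 = 98.99268

98.99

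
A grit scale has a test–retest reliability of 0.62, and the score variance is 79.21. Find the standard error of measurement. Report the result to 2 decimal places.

SD = √79.21 = 8.9000
SEM = 8.9000 · √(1 − 0.6200) = 8.9000 · √0.3800 ≈ 8.9000 · 0.6164 ≈ 5.4863

5.49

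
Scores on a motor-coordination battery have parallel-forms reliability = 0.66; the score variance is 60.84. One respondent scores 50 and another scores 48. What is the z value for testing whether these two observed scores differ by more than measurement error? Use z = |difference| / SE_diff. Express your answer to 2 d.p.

0.31

σ = 60.84^(1/2) = 7.8000
The standard error of measurement is 7.8000×√(1 − 0.6600) ≃ 7.8000×0.5831 ≃ 4.5481.
Standard error of the difference = 4.5481·√2 ≃ 6.4320
z = 2 / 6.4320 ≃ 0.3109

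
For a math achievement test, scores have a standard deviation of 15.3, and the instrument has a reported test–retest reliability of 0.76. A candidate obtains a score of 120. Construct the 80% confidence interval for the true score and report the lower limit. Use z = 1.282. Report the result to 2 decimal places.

110.39

SEM = 15.3000 · √(1 − 0.7600) = 15.3000 · √0.2400 ≈ 15.3000 · 0.4899 ≈ 7.4954
Margin = 1.282 · 7.4954 ≈ 9.6092
Lower limit = 120 − 9.6092 ≈ 110.3908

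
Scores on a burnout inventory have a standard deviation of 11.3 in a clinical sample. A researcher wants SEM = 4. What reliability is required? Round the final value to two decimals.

0.87

Required reliability = 1 − (SEM/SD)² = 1 − 0.12530 ≈ 0.87470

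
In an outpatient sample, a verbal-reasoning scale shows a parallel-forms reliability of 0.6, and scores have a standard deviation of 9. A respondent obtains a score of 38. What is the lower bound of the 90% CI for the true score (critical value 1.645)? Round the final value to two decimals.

28.64

SEM = 9.000·√(1 − 0.600) ≃ 5.692
Margin = 1.645 · 5.692 ≃ 9.364
Lower bound: 38 − 9.364 = 28.636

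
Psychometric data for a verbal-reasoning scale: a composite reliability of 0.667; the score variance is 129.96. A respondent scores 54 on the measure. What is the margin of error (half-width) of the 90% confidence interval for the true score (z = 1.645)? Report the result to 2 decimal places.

10.82

SD = √129.96 ≃ 11.400
SEM = 11.400×√(1 − 0.667) ≃ 6.579
1.645 × SEM ≃ 10.822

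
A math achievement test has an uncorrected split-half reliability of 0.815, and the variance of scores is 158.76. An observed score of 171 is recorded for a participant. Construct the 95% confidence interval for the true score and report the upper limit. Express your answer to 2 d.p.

178.88

SD = √158.76 ≈ 12.60000
r_full = 2·0.815 / (1 + 0.815) ≈ 0.89807
SEM = 12.60000 · √(1 − 0.89807) = 12.60000 · √0.10193 ≈ 12.60000 · 0.31926 ≈ 4.02270
Margin = 1.96 · 4.02270 ≈ 7.88450
Upper bound: 171 + 7.88450 = 178.88450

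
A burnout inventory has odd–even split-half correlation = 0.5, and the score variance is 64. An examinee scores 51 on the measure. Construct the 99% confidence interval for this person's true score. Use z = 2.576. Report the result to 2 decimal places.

[39.10, 62.90]

σ = 64^(1/2) = 8.0000
Full-length reliability (Spearman-Brown) = 2(0.5)/(1+0.5) ≈ 0.6667
SEM = 8.0000×√(1 − 0.6667) ≈ 4.6188
Half-width = 2.576×4.6188 ≈ 11.8980
99% CI: 51 ± 11.8980 = [39.1020, 62.8980]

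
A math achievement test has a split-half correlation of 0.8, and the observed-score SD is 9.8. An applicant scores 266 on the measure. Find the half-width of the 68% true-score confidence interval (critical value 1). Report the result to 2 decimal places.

3.27

Full-length reliability (Spearman-Brown) = 2(0.8)/(1+0.8) ≈ 0.8889
The standard error of measurement is 9.8000·√(1 − 0.8889) ≈ 9.8000·0.3333 ≈ 3.2667.
Margin = 1 · 3.2667 ≈ 3.2667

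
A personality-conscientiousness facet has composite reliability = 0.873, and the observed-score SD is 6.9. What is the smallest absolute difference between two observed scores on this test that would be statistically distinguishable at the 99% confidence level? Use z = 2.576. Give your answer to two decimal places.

8.96

SEM = 6.900 * √(1 − 0.873) = 6.900 * √0.127 ≃ 6.900 * 0.356 ≃ 2.459
SE_diff = √2 * SEM ≃ 3.477
Smallest detectable difference = 2.576*3.477 ≃ 8.958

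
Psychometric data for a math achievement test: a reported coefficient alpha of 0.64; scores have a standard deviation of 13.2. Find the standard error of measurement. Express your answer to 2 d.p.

The standard error of measurement is 13.200·√(1 − 0.640) ≃ 13.200·0.600 ≃ 7.920.

7.92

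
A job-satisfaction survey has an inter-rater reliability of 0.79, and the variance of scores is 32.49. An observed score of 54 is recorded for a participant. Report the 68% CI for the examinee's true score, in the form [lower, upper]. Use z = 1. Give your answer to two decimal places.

σ = 32.49^(1/2) = 5.7000
SEM = 5.7000 × √(1 − 0.7900) = 5.7000 × √0.2100 ≈ 5.7000 × 0.4583 ≈ 2.6121
Half-width = 1×2.6121 ≈ 2.6121
68% CI: 54 ± 2.6121 = [51.3879, 56.6121]

[51.39, 56.61]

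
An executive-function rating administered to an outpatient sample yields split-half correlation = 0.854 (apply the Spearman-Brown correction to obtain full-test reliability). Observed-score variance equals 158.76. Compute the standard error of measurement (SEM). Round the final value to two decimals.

3.54

SD = √158.76 = 12.6000
r_full = 2·0.854 / (1 + 0.854) ≈ 0.9213
SEM = 12.6000 * √(1 − 0.9213) = 12.6000 * √0.0787 ≈ 12.6000 * 0.2806 ≈ 3.5358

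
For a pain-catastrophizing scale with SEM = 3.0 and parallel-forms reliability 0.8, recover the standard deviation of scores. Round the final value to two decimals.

SD = 3.0 / √(1 − 0.8) ≈ 6.7082

6.71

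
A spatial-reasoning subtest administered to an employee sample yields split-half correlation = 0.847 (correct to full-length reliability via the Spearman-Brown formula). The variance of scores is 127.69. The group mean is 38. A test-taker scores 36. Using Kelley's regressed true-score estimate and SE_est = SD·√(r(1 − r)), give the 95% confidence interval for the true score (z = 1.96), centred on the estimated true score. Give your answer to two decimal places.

[30.06, 42.27]

SD = √127.69 = 11.30000
r_full = 2·0.847 / (1 + 0.847) ≃ 0.91716
T̂ = r·X + (1 − r)·M = 0.91716*36 + 0.08284*38 ≃ 33.01787 + 3.14781 ≃ 36.16567
SE_est = SD * √(r(1 − r)) = 11.30000 * √0.07598 ≃ 11.30000 * 0.27564 ≃ 3.11468
95% CI: 36.16567 ± 6.10478 ≃ (30.06089, 42.27045)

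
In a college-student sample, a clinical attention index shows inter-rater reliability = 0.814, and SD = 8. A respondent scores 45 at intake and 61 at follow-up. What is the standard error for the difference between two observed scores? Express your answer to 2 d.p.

SEM = 8.000 × √(1 − 0.814) = 8.000 × √0.186 ≈ 8.000 × 0.431 ≈ 3.450
Standard error of the difference = 3.450·√2 ≈ 4.879

4.88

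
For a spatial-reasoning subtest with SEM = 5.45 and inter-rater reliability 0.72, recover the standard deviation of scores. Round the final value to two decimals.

10.30

SD = 5.45 / √(1 − 0.72) ≈ 10.300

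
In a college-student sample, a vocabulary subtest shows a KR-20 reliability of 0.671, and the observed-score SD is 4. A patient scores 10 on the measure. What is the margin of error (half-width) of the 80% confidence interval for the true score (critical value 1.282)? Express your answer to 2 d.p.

SEM = 4.000 · √(1 − 0.671) = 4.000 · √0.329 ≃ 4.000 · 0.574 ≃ 2.294
1.282 · SEM ≃ 2.941

2.94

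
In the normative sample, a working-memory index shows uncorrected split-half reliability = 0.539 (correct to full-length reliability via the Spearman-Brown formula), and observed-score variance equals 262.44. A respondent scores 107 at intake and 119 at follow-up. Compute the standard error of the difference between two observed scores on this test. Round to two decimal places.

SD = √262.44 ≈ 16.200
Full-length reliability (Spearman-Brown) = 2(0.539)/(1+0.539) ≈ 0.700
SEM = 16.200×√(1 − 0.700) ≈ 8.866
SE_diff = √2 × SEM ≈ 12.539

12.54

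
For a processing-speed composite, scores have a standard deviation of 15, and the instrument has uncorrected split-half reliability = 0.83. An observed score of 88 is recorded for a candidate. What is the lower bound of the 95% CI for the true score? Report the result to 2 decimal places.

r_full = 2·0.83 / (1 + 0.83) ≈ 0.9071
SEM = 15.0000 · √(1 − 0.9071) = 15.0000 · √0.0929 ≈ 15.0000 · 0.3048 ≈ 4.5718
Half-width = 1.96·4.5718 ≈ 8.9608
Lower limit = 88 − 8.9608 ≈ 79.0392

79.04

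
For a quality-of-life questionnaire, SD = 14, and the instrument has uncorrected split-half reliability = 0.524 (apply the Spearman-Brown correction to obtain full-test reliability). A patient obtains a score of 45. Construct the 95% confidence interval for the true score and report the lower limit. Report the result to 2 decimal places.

Spearman-Brown: r = 2(0.524) / (1 + 0.524) = 1.04800 / 1.52400 ≈ 0.68766
SEM = 14.00000 * √(1 − 0.68766) = 14.00000 * √0.31234 ≈ 14.00000 * 0.55887 ≈ 7.82418
Margin = 1.96 * 7.82418 ≈ 15.33540
Lower bound: 45 − 15.33540 = 29.66460

29.66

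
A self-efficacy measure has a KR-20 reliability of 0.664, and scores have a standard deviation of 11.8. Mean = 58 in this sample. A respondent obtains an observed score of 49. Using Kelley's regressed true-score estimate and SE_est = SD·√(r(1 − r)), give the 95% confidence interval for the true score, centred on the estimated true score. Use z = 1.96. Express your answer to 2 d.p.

[41.10, 62.95]

T̂ = 0.66400(49) + 0.33600(58) ≈ 52.02400
SE_est = SD * √(r(1 − r)) = 11.80000 * √0.22310 ≈ 11.80000 * 0.47234 ≈ 5.57360
CI = 52.02400 ± 1.96 * 5.57360 → [41.09975, 62.94825]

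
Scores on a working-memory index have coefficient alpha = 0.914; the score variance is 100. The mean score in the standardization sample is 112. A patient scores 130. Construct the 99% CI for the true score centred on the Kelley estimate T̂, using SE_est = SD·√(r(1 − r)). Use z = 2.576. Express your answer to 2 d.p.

σ = 100^(1/2) = 10.0000
T̂ = 0.9140(130) + 0.0860(112) ≈ 128.4520
SE_est = SD × √(r(1 − r)) = 10.0000 × √0.0786 ≈ 10.0000 × 0.2804 ≈ 2.8036
CI = 128.4520 ± 2.576 × 2.8036 → [121.2298, 135.6742]

[121.23, 135.67]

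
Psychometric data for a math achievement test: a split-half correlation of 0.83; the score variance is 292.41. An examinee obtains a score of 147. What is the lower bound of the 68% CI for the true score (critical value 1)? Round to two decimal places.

141.79

σ = 292.41^(1/2) = 17.10000
r_full = 2·0.83 / (1 + 0.83) ≈ 0.90710
SEM = 17.10000*√(1 − 0.90710) ≈ 5.21189
Margin = 1 * 5.21189 ≈ 5.21189
Lower limit = 147 − 5.21189 ≈ 141.78811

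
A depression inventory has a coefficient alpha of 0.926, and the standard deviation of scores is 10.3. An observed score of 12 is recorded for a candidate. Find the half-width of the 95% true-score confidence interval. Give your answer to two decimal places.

5.49

SEM = 10.3000·√(1 − 0.9260) ≈ 2.8019
Half-width = 1.96·2.8019 ≈ 5.4917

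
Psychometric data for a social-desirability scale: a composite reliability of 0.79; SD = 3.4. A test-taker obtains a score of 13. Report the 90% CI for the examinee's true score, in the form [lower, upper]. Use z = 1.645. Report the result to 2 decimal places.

The standard error of measurement is 3.4000*√(1 − 0.7900) ≈ 3.4000*0.4583 ≈ 1.5581.
1.645 * SEM ≈ 2.5630
CI = 13 ± 2.5630 → [10.4370, 15.5630]

[10.44, 15.56]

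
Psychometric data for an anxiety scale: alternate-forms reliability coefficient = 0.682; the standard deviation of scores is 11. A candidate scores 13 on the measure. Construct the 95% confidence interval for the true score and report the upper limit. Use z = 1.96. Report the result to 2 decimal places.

The standard error of measurement is 11.0000·√(1 − 0.6820) ≈ 11.0000·0.5639 ≈ 6.2031.
1.96 · SEM ≈ 12.1580
Upper limit = 13 + 12.1580 ≈ 25.1580

25.16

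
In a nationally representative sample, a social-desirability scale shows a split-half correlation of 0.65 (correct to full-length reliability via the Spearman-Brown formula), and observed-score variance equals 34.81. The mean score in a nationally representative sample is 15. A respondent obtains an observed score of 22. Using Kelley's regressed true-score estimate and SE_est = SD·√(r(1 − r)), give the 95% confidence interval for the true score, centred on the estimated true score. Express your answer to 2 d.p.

SD = √34.81 = 5.900
Full-length reliability (Spearman-Brown) = 2(0.65)/(1+0.65) ≈ 0.788
T̂ = 0.788(22) + 0.212(15) ≈ 20.515
SE_est = 5.900*√(0.788*0.212) ≈ 2.412
95% CI: 20.515 ± 4.727 ≈ (15.788, 25.243)

[15.79, 25.24]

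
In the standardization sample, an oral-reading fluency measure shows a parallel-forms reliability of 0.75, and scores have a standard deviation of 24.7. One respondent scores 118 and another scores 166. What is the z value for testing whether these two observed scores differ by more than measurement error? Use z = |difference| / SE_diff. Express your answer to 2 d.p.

The standard error of measurement is 24.7000·√(1 − 0.7500) ≈ 24.7000·0.5000 ≈ 12.3500.
Standard error of the difference = 12.3500·√2 ≈ 17.4655
z = 48 / 17.4655 ≈ 2.7483

2.75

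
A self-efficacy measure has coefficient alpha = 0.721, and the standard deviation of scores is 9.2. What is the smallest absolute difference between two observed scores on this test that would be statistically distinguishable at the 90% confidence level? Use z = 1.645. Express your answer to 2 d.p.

11.31

The standard error of measurement is 9.200·√(1 − 0.721) ≈ 9.200·0.528 ≈ 4.859.
SE_diff = SEM · √2 ≈ 4.859 · 1.414 ≈ 6.872
Minimum reliable difference = 1.645 · SE_diff ≈ 1.645 · 6.872 ≈ 11.305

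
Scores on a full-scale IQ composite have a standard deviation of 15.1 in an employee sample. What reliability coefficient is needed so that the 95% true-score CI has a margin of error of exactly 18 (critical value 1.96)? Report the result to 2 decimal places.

0.63

Required SEM = 18 / 1.96 ≈ 9.184
r = 1 − (SEM / SD)² = 1 − (9.184 / 15.1)² ≈ 1 − 0.370 ≈ 0.630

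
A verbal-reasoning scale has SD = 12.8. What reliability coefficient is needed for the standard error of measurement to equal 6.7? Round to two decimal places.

Required reliability = 1 − (SEM/SD)² = 1 − 0.2740 ≈ 0.7260

0.73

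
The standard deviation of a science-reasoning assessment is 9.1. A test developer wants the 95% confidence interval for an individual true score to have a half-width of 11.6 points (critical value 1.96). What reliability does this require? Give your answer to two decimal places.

0.58

Required SEM = 11.6 / 1.96 ≈ 5.918
r = 1 − (5.918/9.1)² ≈ 1 − 0.423 ≈ 0.577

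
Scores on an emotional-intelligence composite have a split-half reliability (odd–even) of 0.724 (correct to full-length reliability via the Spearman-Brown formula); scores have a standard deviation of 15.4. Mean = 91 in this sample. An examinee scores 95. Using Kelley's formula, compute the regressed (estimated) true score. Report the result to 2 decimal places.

Full-length reliability (Spearman-Brown) = 2(0.724)/(1+0.724) ≈ 0.840
T̂ = 0.840(95) + 0.160(91) ≈ 94.360

94.36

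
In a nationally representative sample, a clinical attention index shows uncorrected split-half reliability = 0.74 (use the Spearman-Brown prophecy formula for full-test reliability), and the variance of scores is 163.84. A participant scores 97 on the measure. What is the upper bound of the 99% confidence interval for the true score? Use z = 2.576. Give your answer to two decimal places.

109.75

SD = √163.84 ≈ 12.8000
Spearman-Brown: r = 2(0.74) / (1 + 0.74) = 1.4800 / 1.7400 ≈ 0.8506
SEM = 12.8000·√(1 − 0.8506) ≈ 4.9479
Half-width = 2.576·4.9479 ≈ 12.7458
Upper bound: 97 + 12.7458 = 109.7458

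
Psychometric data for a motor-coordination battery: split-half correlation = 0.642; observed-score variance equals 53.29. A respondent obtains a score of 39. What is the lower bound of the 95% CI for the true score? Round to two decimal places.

32.32

σ = 53.29^(1/2) = 7.300
Spearman-Brown: r = 2(0.642) / (1 + 0.642) = 1.284 / 1.642 ≈ 0.782
SEM = 7.300×√(1 − 0.782) ≈ 3.409
Half-width = 1.96×3.409 ≈ 6.681
Lower bound: 39 − 6.681 = 32.319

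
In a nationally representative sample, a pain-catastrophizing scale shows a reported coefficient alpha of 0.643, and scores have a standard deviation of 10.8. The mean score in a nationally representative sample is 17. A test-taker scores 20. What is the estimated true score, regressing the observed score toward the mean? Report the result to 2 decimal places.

18.93

T̂ = 0.6430(20) + 0.3570(17) ≈ 18.9290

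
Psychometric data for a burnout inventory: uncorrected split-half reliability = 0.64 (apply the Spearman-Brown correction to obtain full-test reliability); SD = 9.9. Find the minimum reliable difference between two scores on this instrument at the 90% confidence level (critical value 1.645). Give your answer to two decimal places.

Spearman-Brown: r = 2(0.64) / (1 + 0.64) = 1.280 / 1.640 ≈ 0.780
The standard error of measurement is 9.900*√(1 − 0.780) ≈ 9.900*0.469 ≈ 4.638.
Standard error of the difference = 4.638·√2 ≈ 6.560
Minimum reliable difference = 1.645 * SE_diff ≈ 1.645 * 6.560 ≈ 10.791

10.79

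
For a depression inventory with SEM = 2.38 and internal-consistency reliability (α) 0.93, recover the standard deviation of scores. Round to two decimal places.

σ = SEM·(1 − r)^(−1/2) ≈ 2.38·3.7796 ≈ 8.9956

9.00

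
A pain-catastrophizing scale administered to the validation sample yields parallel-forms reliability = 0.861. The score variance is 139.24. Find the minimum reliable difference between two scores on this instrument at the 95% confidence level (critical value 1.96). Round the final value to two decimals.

SD = √139.24 = 11.8000
The standard error of measurement is 11.8000×√(1 − 0.8610) ≈ 11.8000×0.3728 ≈ 4.3994.
Standard error of the difference = 4.3994·√2 ≈ 6.2216
Smallest detectable difference = 1.96×6.2216 ≈ 12.1944

12.19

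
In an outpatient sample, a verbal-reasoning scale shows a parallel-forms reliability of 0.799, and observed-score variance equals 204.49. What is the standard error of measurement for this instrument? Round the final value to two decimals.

SD = √204.49 ≈ 14.300
SEM = 14.300 * √(1 − 0.799) = 14.300 * √0.201 ≈ 14.300 * 0.448 ≈ 6.411

6.41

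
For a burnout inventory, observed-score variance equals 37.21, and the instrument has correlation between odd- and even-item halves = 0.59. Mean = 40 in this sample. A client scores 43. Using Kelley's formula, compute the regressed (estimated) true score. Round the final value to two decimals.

r_full = 2·0.59 / (1 + 0.59) ≈ 0.742
Estimated true score = 0.742×43 + (1 − 0.742)×40 ≈ 42.226

42.23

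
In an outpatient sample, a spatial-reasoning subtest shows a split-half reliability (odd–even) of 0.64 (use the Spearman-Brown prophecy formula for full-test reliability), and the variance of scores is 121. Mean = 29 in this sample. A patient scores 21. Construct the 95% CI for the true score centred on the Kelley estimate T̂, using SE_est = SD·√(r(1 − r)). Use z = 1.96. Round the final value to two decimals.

σ = 121^(1/2) = 11.0000
r_full = 2·0.64 / (1 + 0.64) ≃ 0.7805
Estimated true score = 0.7805·21 + (1 − 0.7805)·29 ≃ 22.7561
SE_est = 11.0000·√[r(1 − r)] ≃ 4.5531
CI = 22.7561 ± 1.96 · 4.5531 → [13.8321, 31.6801]

[13.83, 31.68]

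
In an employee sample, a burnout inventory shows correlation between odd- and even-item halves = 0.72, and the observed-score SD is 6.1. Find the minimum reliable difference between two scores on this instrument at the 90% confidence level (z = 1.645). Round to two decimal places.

r_full = 2·0.72 / (1 + 0.72) ≈ 0.837
SEM = 6.100 × √(1 − 0.837) = 6.100 × √0.163 ≈ 6.100 × 0.403 ≈ 2.461
SE_diff = √2 × SEM ≈ 3.481
Minimum reliable difference = 1.645 × SE_diff ≈ 1.645 × 3.481 ≈ 5.726

5.73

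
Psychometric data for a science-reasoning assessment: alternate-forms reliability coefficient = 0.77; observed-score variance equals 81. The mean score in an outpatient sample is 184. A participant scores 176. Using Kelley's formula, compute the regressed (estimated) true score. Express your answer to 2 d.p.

177.84

T̂ = 0.770(176) + 0.230(184) ≃ 177.840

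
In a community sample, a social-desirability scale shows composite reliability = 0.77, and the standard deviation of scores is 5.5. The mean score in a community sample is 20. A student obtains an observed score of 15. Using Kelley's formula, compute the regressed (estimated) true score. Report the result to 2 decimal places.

16.15

T̂ = 0.77000(15) + 0.23000(20) ≈ 16.15000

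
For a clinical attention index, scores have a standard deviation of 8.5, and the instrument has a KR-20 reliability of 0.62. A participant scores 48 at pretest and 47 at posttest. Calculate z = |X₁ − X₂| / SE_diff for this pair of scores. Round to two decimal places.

0.13

The standard error of measurement is 8.50000*√(1 − 0.62000) ≈ 8.50000*0.61644 ≈ 5.23975.
SE_diff = SEM * √2 ≈ 5.23975 * 1.41421 ≈ 7.41013
z = 1 / 7.41013 ≈ 0.13495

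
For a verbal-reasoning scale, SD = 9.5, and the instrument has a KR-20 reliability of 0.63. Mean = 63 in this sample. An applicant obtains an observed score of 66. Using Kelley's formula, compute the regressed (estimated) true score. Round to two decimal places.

64.89

T̂ = r·X + (1 − r)·M = 0.630*66 + 0.370*63 = 41.580 + 23.310 ≈ 64.890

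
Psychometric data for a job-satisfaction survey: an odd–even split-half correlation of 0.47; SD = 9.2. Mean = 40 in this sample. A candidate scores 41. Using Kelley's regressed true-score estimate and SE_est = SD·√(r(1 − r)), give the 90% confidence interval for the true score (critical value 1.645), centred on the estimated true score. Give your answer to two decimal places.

[33.37, 47.91]

Full-length reliability (Spearman-Brown) = 2(0.47)/(1+0.47) ≈ 0.639
Estimated true score = 0.639·41 + (1 − 0.639)·40 ≈ 40.639
SE_est = SD · √(r(1 − r)) = 9.200 · √0.231 ≈ 9.200 · 0.480 ≈ 4.417
CI = 40.639 ± 1.645 · 4.417 → [33.373, 47.906]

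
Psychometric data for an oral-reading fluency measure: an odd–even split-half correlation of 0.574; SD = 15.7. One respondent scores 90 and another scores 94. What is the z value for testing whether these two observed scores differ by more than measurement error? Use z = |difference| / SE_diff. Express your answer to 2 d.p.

0.35

r_full = 2·0.574 / (1 + 0.574) ≈ 0.729
SEM = 15.700 * √(1 − 0.729) = 15.700 * √0.271 ≈ 15.700 * 0.520 ≈ 8.168
Standard error of the difference = 8.168·√2 ≈ 11.551
z = 4 / 11.551 ≈ 0.346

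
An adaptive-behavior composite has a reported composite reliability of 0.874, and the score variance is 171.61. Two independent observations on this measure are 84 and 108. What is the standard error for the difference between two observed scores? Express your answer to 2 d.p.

6.58

SD = √171.61 ≈ 13.1000
The standard error of measurement is 13.1000×√(1 − 0.8740) ≈ 13.1000×0.3550 ≈ 4.6500.
Standard error of the difference = 4.6500·√2 ≈ 6.5761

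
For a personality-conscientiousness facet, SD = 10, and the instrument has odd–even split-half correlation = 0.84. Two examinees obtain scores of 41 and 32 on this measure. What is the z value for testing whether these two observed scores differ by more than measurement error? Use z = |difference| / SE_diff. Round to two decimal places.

Spearman-Brown: r = 2(0.84) / (1 + 0.84) = 1.6800 / 1.8400 ≈ 0.9130
The standard error of measurement is 10.0000·√(1 − 0.9130) ≈ 10.0000·0.2949 ≈ 2.9488.
SE_diff = SEM · √2 ≈ 2.9488 · 1.4142 ≈ 4.1703
z = |41 − 32| / 4.1703 = 9 / 4.1703 ≈ 2.1581

2.16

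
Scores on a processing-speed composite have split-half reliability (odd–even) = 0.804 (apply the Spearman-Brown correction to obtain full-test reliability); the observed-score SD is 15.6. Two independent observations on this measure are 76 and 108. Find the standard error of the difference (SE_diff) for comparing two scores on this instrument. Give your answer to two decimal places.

r_full = 2·0.804 / (1 + 0.804) ≈ 0.891
SEM = 15.600 × √(1 − 0.891) = 15.600 × √0.109 ≈ 15.600 × 0.330 ≈ 5.142
SE_diff = √2 × SEM ≈ 7.272

7.27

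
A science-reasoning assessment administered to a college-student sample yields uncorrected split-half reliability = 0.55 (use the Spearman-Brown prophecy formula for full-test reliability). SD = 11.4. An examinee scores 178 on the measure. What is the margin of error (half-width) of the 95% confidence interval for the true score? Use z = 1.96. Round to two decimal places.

12.04

r_full = 2·0.55 / (1 + 0.55) ≈ 0.710
SEM = 11.400 * √(1 − 0.710) = 11.400 * √0.290 ≈ 11.400 * 0.539 ≈ 6.143
1.96 * SEM ≈ 12.039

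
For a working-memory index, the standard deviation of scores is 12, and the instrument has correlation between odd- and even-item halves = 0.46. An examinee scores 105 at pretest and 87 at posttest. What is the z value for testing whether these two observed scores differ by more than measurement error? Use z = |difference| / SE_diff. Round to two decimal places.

Spearman-Brown: r = 2(0.46) / (1 + 0.46) = 0.9200 / 1.4600 ≃ 0.6301
The standard error of measurement is 12.0000·√(1 − 0.6301) ≃ 12.0000·0.6082 ≃ 7.2980.
SE_diff = SEM · √2 ≃ 7.2980 · 1.4142 ≃ 10.3209
z = 18 / 10.3209 ≃ 1.7440

1.74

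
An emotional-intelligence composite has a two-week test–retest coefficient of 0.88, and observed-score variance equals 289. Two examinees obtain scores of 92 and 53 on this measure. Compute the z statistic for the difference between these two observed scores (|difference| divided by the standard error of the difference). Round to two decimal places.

4.68

SD = √289 = 17.0000
SEM = 17.0000 * √(1 − 0.8800) = 17.0000 * √0.1200 ≈ 17.0000 * 0.3464 ≈ 5.8890
Standard error of the difference = 5.8890·√2 ≈ 8.3283
z = 39 / 8.3283 ≈ 4.6828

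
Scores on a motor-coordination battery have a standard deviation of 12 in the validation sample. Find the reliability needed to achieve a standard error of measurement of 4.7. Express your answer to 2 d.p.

0.85

r = 1 − (SEM / SD)² = 1 − (4.700 / 12)² ≈ 1 − 0.153 ≈ 0.847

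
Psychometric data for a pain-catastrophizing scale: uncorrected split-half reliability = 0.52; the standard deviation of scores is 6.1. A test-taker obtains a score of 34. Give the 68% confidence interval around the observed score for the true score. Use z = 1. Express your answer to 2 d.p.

Spearman-Brown: r = 2(0.52) / (1 + 0.52) = 1.0400 / 1.5200 ≃ 0.6842
SEM = 6.1000 * √(1 − 0.6842) = 6.1000 * √0.3158 ≃ 6.1000 * 0.5620 ≃ 3.4279
Margin = 1 * 3.4279 ≃ 3.4279
Interval: (30.5721, 37.4279)

[30.57, 37.43]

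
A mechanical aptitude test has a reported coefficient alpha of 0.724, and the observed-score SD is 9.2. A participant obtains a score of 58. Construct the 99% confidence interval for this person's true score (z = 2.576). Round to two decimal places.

[45.55, 70.45]

SEM = 9.200 * √(1 − 0.724) = 9.200 * √0.276 ≈ 9.200 * 0.525 ≈ 4.833
Half-width = 2.576*4.833 ≈ 12.451
Interval: (45.549, 70.451)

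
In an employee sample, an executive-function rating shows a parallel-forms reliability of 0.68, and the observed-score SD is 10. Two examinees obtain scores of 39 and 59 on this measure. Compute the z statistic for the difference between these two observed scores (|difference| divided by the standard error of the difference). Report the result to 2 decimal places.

SEM = 10.000 × √(1 − 0.680) = 10.000 × √0.320 ≃ 10.000 × 0.566 ≃ 5.657
Standard error of the difference = 5.657·√2 ≃ 8.000
z = 20 / 8.000 ≃ 2.500

2.50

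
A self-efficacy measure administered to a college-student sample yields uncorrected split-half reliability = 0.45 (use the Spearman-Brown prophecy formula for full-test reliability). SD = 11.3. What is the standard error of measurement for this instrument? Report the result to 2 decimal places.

6.96

Full-length reliability (Spearman-Brown) = 2(0.45)/(1+0.45) ≈ 0.621
SEM = 11.300 * √(1 − 0.621) = 11.300 * √0.379 ≈ 11.300 * 0.616 ≈ 6.959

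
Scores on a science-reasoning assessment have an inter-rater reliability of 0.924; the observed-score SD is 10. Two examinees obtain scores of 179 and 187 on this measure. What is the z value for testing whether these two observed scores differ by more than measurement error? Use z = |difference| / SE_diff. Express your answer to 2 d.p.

SEM = 10.000 × √(1 − 0.924) = 10.000 × √0.076 ≈ 10.000 × 0.276 ≈ 2.757
SE_diff = SEM × √2 ≈ 2.757 × 1.414 ≈ 3.899
z = 8 / 3.899 ≈ 2.052

2.05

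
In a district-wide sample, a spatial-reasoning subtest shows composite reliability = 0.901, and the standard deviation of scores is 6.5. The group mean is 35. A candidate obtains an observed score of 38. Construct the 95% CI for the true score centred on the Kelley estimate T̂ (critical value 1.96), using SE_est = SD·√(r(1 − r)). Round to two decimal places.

Estimated true score = 0.90100×38 + (1 − 0.90100)×35 ≃ 37.70300
SE_est = SD × √(r(1 − r)) = 6.50000 × √0.08920 ≃ 6.50000 × 0.29866 ≃ 1.94130
95% CI: 37.70300 ± 3.80495 ≃ (33.89805, 41.50795)

[33.90, 41.51]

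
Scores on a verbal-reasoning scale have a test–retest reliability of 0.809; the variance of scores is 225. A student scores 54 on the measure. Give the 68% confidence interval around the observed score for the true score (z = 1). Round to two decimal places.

SD = √225 ≈ 15.0000
SEM = 15.0000 · √(1 − 0.8090) = 15.0000 · √0.1910 ≈ 15.0000 · 0.4370 ≈ 6.5555
Margin = 1 · 6.5555 ≈ 6.5555
Interval: (47.4445, 60.5555)

[47.44, 60.56]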